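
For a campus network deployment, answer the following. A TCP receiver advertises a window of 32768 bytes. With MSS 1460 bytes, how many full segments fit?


Given: RWND = 32768 bytes, MSS = 1460 bytes
Full segments = floor(RWND / MSS)
Full segments = floor(32768 / 1460)
Full segments = floor(22.4438) = 22

22


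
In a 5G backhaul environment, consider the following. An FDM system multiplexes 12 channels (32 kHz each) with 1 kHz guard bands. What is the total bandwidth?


Given: 12 channels, 32 kHz each, guard = 1 kHz
Channel bandwidth = 12 * 32 = 384 kHz
Guard bands = 11 gaps * 1 kHz = 11 kHz
Total = 384 + 11 = 395 kHz

395


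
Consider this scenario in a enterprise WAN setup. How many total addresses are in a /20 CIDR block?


Given: CIDR prefix /20
Host bits = 32 - 20 = 12
Total addresses = 2^12 = 4096

4096


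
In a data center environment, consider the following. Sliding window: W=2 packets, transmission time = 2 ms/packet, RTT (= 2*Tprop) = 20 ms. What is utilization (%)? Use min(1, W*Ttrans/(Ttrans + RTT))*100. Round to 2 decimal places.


Given: W = 2, Ttrans = 2 ms, RTT = 20 ms (= 2 * Tprop, Tprop = 10 ms)
Cycle time = Ttrans + RTT = 2 + 20 = 22 ms (first packet sent until its ACK returns)
W * Ttrans = 2 * 2 = 4 ms of sending per cycle
W * Ttrans / (Ttrans + RTT) = 4 / 22 = 0.181818
U = min(1, 0.181818) = 0.181818
U% = 18.18%

18.18


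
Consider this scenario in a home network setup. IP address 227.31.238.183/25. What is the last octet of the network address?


Given: IP = 227.31.238.183, prefix = /25
Subnet mask = 255.255.255.128
Last octet of IP: 183
Last octet of mask: 128
Network last octet = 183 AND 128 = 128

128


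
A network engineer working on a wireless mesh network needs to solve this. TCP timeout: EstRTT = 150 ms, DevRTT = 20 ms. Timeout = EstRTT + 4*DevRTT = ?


Given: EstRTT = 150 ms, DevRTT = 20 ms
Timeout = EstRTT + 4 * DevRTT
4 * DevRTT = 4 * 20 = 80
Timeout = 150 + 80 = 230 ms

230


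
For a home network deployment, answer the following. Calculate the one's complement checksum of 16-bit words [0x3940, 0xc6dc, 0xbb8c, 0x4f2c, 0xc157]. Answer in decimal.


Given words: [0x3940, 0xc6dc, 0xbb8c, 0x4f2c, 0xc157]
Step 1: Sum all words
Raw sum = 14656 + 50908 + 48012 + 20268 + 49495 = 183339
Step 2: Fold carry: (52267 + 2) = 52269
One's complement = ~52269 & 0xFFFF = 13266

13266


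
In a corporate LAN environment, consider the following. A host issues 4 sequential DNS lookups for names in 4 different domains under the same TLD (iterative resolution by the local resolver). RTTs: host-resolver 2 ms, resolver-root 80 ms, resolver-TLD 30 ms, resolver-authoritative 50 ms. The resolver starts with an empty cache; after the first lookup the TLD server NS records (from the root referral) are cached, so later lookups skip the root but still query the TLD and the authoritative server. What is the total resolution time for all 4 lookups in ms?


Lookup 1 (cold cache): local + root + TLD + auth = 2 + 80 + 30 + 50 = 162 ms
Lookups 2..4 (TLD NS cached -> skip root; new domain -> still ask TLD and auth): local + TLD + auth = 2 + 30 + 50 = 82 ms each
Remaining 3 lookups: 3 * 82 = 246 ms
Total = 162 + 246 = 408 ms

408


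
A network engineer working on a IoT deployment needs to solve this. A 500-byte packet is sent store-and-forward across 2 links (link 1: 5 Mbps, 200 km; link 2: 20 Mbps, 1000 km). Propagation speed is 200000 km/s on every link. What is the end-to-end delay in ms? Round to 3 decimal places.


Packet = 500 bytes = 4000 bits. Store-and-forward: sum (t_trans + t_prop) per link.
Link 1: t_trans = 4000/(5*10^6) s = 0.8000 ms; t_prop = 200/200000 s = 1.0000 ms; subtotal = 1.8000 ms
Link 2: t_trans = 4000/(20*10^6) s = 0.2000 ms; t_prop = 1000/200000 s = 5.0000 ms; subtotal = 5.2000 ms
End-to-end = 1.8000 + 5.2000 = 7.0000 ms -> 7.000 ms (3 dp)

7.000


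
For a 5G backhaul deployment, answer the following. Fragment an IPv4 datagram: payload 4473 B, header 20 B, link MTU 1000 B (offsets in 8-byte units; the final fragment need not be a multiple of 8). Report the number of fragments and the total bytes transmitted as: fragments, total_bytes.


Max data per non-final fragment = floor((MTU - header)/8)*8 = floor((1000 - 20)/8)*8 = floor(980/8)*8 = 976 B
Final fragment needs no 8-byte alignment: it can carry up to MTU - header = 980 B
Non-final fragments needed = ceil((payload - 980) / 976) = ceil(3493/976) = ceil(3.5789) = 4
Number of fragments = 4 + 1 = 5
Fragment sizes (data): 4 * 976 B + 569 B (last, 569 <= 980 OK)
Total bytes sent = payload + n_frags * header = 4473 + 5*20 = 4473 + 100 = 4573 B

5, 4573


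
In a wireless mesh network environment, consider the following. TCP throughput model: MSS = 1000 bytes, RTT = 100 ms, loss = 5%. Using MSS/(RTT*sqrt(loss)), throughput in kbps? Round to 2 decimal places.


Given: MSS = 1000 bytes, RTT = 100 ms, loss = 5%
RTT in seconds = 100 / 1000 = 0.1
Loss rate = 5% = 0.05
sqrt(loss) = sqrt(0.05) = 0.223606797750
Throughput (bytes/s) = 1000 / (0.1 * 0.223606797750) = 44721.3595
Throughput (kbps) = 44721.3595 * 8 / 1000 = 357.770876 -> 357.77 kbps (2 dp)

357.77


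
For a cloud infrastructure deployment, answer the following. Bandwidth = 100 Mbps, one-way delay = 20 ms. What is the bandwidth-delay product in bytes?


Given: bandwidth = 100 Mbps, delay = 20 ms
BDP in bits = 100 * 10^6 * 20 / 1000
BDP in bits = 2000000
BDP in bytes = 2000000 / 8 = 250000

250000


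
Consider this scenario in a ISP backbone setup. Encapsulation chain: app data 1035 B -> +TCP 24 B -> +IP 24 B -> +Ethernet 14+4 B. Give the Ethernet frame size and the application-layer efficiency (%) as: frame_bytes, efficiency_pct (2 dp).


TCP segment = 1035 + 24 = 1059 B
IP packet = 1059 + 24 = 1083 B
Ethernet frame = 1083 + 14 + 4 = 1101 B
Efficiency = app / frame = 1035 / 1101 = 0.940054 = 94.0054% -> 94.01% (2 dp)

1101, 94.01


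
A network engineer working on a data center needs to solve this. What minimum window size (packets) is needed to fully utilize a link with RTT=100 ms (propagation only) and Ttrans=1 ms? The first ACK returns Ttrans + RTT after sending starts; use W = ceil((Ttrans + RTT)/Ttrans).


Given: Ttrans = 1 ms, RTT = 100 ms (= 2 * Tprop, Tprop = 50 ms)
Time until first ACK returns = Ttrans + RTT = 1 + 100 = 101 ms
Need W * Ttrans >= Ttrans + RTT  ->  W >= (Ttrans + RTT) / Ttrans
(Ttrans + RTT) / Ttrans = 101 / 1 = 101
W_min = ceil(101) = 101

101


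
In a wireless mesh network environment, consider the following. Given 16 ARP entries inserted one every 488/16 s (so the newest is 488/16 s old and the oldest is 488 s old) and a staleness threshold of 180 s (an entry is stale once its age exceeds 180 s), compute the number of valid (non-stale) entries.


Ages are k * 488/16 s for k = 1..16 (spacing = 30.5000 s).
Entry k is valid iff k * 488/16 <= 180 iff k <= 16 * 180 / 488 = 5.9016
n_valid = floor(5.9016) = 5
(n_stale = 16 - 5 = 11)

5


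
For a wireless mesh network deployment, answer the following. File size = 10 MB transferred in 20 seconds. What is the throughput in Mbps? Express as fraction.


Given: file = 10 MB, time = 20 s
File in Mb = 10 * 8 = 80 Mb
Throughput = 80 / 20 Mbps
Throughput = 4 Mbps

4


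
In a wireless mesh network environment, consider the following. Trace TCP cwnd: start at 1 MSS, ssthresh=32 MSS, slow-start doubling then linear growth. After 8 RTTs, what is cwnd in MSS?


RTT 0: cwnd = 1 MSS (initial)
RTT 1: cwnd = 2 MSS (slow start, doubled)
RTT 2: cwnd = 4 MSS (slow start, doubled)
RTT 3: cwnd = 8 MSS (slow start, doubled)
RTT 4: cwnd = 16 MSS (slow start, doubled)
RTT 5: cwnd = 32 MSS (slow start, doubled)
RTT 6: cwnd = 33 MSS (congestion avoidance, +1)
RTT 7: cwnd = 34 MSS (congestion avoidance, +1)
RTT 8: cwnd = 35 MSS (congestion avoidance, +1)

35


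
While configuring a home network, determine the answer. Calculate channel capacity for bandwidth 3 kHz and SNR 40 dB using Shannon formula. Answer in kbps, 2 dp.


Given: B = 3 kHz, SNR = 40 dB
SNR linear = 10^(40/10) = 10000
1 + SNR = 10001
log2(10001) = 13.2878566418
C = 3 * 1000 * 13.2878566418 = 39863.5699 bps
C = 39.863570 kbps -> 39.86 kbps (2 dp)

39.86


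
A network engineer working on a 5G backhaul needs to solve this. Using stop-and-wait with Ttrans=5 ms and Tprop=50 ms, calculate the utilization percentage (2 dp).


Given: Ttrans = 5 ms, Tprop = 50 ms
RTT = 2 * Tprop = 2 * 50 = 100 ms
U = Ttrans / (Ttrans + RTT)
U = 5 / (5 + 100)
U = 5 / 105 = 0.047619
U% = 4.76%

4.76


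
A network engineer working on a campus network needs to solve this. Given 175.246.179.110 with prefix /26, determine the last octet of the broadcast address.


Given: IP = 175.246.179.110, prefix = /26
Host bits = 32 - 26 = 6
Network last octet = 110 AND mask = 64
Host part size = 2^6 - 1 = 63
Broadcast last octet = 64 OR 63 = 127

127


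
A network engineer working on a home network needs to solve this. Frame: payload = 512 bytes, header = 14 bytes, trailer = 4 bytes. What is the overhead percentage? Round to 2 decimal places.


Given: payload = 512 B, header = 14 B, trailer = 4 B
Overhead bytes = header + trailer = 14 + 4 = 18
Total frame = payload + overhead = 512 + 18 = 530
Overhead % = 18 / 530 * 100 = 3.3962% -> 3.40% (2 dp)

3.40


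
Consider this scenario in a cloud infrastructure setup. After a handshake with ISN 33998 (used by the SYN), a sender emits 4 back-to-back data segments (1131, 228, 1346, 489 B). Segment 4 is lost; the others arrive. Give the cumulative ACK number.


SYN uses sequence number 33998; first data byte = ISN + 1 = 33999.
Segment 1: SEQ = 33999, len = 1131 B, covers [33999, 35129]
Segment 2: SEQ = 35130, len = 228 B, covers [35130, 35357]
Segment 3: SEQ = 35358, len = 1346 B, covers [35358, 36703]
Segment 4: SEQ = 36704, len = 489 B, covers [36704, 37192] [LOST]
In-order data received: bytes [33999, 36703] (segments 1..3).
Segment 4 missing -> gap begins at byte 36704.
Cumulative ACK = next expected in-order byte = 33999 + 1131 + 228 + 1346 = 36704

36704


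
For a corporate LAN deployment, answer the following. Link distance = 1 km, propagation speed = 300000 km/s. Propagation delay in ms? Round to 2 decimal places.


Given: distance = 1 km, speed = 300000 km/s
Delay = distance / speed = 1 / 300000 seconds
Delay in ms = 1 * 1000 / 300000
Delay = 0.0033 ms
Rounded to 2 dp = 0.00 ms

0.00


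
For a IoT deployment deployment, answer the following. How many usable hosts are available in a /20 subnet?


Given: subnet mask /20
Host bits = 32 - 20 = 12
Total addresses = 2^12 = 4096
Usable hosts = 4096 - 2 (network + broadcast) = 4094

4094


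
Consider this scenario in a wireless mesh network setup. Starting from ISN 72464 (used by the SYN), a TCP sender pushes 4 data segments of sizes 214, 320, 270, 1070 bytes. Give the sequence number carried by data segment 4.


The SYN occupies sequence number ISN = 72464, so the first data byte is ISN + 1 = 72465.
SEQ of data segment i = (ISN + 1) + sum of payload sizes of segments 1..i-1.
Segment 1: SEQ = 72465, payload = 214 bytes
Segment 2: SEQ = 72679, payload = 320 bytes
Segment 3: SEQ = 72999, payload = 270 bytes
Segment 4: SEQ = 73269, payload = 1070 bytes
SEQ of segment 4 = 72465 + 214 + 320 + 270 = 73269

73269


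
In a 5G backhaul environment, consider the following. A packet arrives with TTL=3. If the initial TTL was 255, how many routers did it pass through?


Given: initial TTL = 255, received TTL = 3
Hops = initial TTL - received TTL
Hops = 255 - 3 = 252

252


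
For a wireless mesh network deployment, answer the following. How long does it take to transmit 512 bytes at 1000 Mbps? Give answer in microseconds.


Given: packet = 512 bytes, bandwidth = 1000 Mbps
Packet in bits = 512 * 8 = 4096 bits
Bandwidth = 1000 * 10^6 = 1000000000 bps
Time = 4096 / 1000000000 seconds
Time in us = 4096 * 10^6 / 1000000000 = 4.096

4.096


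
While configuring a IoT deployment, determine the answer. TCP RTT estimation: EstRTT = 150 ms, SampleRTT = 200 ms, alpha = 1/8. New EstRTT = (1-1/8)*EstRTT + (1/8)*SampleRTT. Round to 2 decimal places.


Given: EstRTT = 150 ms, SampleRTT = 200 ms, alpha = 1/8
New EstRTT = (1 - alpha) * EstRTT + alpha * SampleRTT
(7/8) * 150 = 131.25
(1/8) * 200 = 25
New EstRTT = 131.25 + 25 = 156.25 ms -> 156.25 ms (2 dp)

156.25


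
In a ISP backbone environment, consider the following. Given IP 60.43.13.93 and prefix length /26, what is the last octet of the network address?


Given: IP = 60.43.13.93, prefix = /26
Subnet mask = 255.255.255.192
Last octet of IP: 93
Last octet of mask: 192
Network last octet = 93 AND 192 = 64

64


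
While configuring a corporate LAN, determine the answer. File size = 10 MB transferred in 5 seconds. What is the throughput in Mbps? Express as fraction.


Given: file = 10 MB, time = 5 s
File in Mb = 10 * 8 = 80 Mb
Throughput = 80 / 5 Mbps
Throughput = 16 Mbps

16


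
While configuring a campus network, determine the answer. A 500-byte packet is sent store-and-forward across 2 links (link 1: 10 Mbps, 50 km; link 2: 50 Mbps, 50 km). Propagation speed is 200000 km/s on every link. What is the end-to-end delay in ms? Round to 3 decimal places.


Packet = 500 bytes = 4000 bits. Store-and-forward: sum (t_trans + t_prop) per link.
Link 1: t_trans = 4000/(10*10^6) s = 0.4000 ms; t_prop = 50/200000 s = 0.2500 ms; subtotal = 0.6500 ms
Link 2: t_trans = 4000/(50*10^6) s = 0.0800 ms; t_prop = 50/200000 s = 0.2500 ms; subtotal = 0.3300 ms
End-to-end = 0.6500 + 0.3300 = 0.9800 ms -> 0.980 ms (3 dp)

0.980


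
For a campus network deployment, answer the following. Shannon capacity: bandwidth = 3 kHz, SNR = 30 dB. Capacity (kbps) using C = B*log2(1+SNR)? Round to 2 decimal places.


Given: B = 3 kHz, SNR = 30 dB
SNR linear = 10^(30/10) = 1000
1 + SNR = 1001
log2(1001) = 9.9672262588
C = 3 * 1000 * 9.9672262588 = 29901.6788 bps
C = 29.901679 kbps -> 29.90 kbps (2 dp)

29.90


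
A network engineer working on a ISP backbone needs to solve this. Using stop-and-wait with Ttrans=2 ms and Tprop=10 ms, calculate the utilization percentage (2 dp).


Given: Ttrans = 2 ms, Tprop = 10 ms
RTT = 2 * Tprop = 2 * 10 = 20 ms
U = Ttrans / (Ttrans + RTT)
U = 2 / (2 + 20)
U = 2 / 22 = 0.090909
U% = 9.09%

9.09


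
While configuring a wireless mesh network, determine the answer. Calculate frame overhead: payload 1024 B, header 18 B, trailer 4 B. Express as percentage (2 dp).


Given: payload = 1024 B, header = 18 B, trailer = 4 B
Overhead bytes = header + trailer = 18 + 4 = 22
Total frame = payload + overhead = 1024 + 22 = 1046
Overhead % = 22 / 1046 * 100 = 2.1033% -> 2.10% (2 dp)

2.10


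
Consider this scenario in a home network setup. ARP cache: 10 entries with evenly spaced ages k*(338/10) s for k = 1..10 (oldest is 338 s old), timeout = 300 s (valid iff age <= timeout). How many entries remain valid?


Ages are k * 338/10 s for k = 1..10 (spacing = 33.8000 s).
Entry k is valid iff k * 338/10 <= 300 iff k <= 10 * 300 / 338 = 8.8757
n_valid = floor(8.8757) = 8
(n_stale = 10 - 8 = 2)

8


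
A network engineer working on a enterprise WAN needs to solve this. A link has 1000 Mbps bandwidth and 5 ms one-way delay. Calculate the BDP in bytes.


Given: bandwidth = 1000 Mbps, delay = 5 ms
BDP in bits = 1000 * 10^6 * 5 / 1000
BDP in bits = 5000000
BDP in bytes = 5000000 / 8 = 625000

625000


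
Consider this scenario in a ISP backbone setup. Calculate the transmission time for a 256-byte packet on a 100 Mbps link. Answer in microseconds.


Given: packet = 256 bytes, bandwidth = 100 Mbps
Packet in bits = 256 * 8 = 2048 bits
Bandwidth = 100 * 10^6 = 100000000 bps
Time = 2048 / 100000000 seconds
Time in us = 2048 * 10^6 / 100000000 = 20.48

20.48


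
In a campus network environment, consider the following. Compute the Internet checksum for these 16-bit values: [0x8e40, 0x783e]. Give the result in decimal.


Given words: [0x8e40, 0x783e]
Step 1: Sum all words
Raw sum = 36416 + 30782 = 67198
Step 2: Fold carry: (1662 + 1) = 1663
One's complement = ~1663 & 0xFFFF = 63872

63872


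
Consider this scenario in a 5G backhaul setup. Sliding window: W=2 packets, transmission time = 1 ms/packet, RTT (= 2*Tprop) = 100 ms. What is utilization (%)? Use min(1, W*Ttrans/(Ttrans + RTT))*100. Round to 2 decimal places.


Given: W = 2, Ttrans = 1 ms, RTT = 100 ms (= 2 * Tprop, Tprop = 50 ms)
Cycle time = Ttrans + RTT = 1 + 100 = 101 ms (first packet sent until its ACK returns)
W * Ttrans = 2 * 1 = 2 ms of sending per cycle
W * Ttrans / (Ttrans + RTT) = 2 / 101 = 0.019802
U = min(1, 0.019802) = 0.019802
U% = 1.98%

1.98


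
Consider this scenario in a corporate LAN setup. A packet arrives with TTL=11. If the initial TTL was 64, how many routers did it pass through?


Given: initial TTL = 64, received TTL = 11
Hops = initial TTL - received TTL
Hops = 64 - 11 = 53

53


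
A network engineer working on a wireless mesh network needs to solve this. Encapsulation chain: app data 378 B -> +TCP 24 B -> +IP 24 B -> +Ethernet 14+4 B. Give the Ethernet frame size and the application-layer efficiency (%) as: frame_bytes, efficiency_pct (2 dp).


TCP segment = 378 + 24 = 402 B
IP packet = 402 + 24 = 426 B
Ethernet frame = 426 + 14 + 4 = 444 B
Efficiency = app / frame = 378 / 444 = 0.851351 = 85.1351% -> 85.14% (2 dp)

444, 85.14


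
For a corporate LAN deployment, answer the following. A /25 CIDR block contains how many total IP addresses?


Given: CIDR prefix /25
Host bits = 32 - 25 = 7
Total addresses = 2^7 = 128

128


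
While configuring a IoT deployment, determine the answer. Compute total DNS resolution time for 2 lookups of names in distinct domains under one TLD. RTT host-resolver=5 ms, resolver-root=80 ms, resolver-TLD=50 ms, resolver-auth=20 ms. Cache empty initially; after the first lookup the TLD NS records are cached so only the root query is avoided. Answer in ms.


Lookup 1 (cold cache): local + root + TLD + auth = 5 + 80 + 50 + 20 = 155 ms
Lookups 2..2 (TLD NS cached -> skip root; new domain -> still ask TLD and auth): local + TLD + auth = 5 + 50 + 20 = 75 ms each
Remaining 1 lookups: 1 * 75 = 75 ms
Total = 155 + 75 = 230 ms

230


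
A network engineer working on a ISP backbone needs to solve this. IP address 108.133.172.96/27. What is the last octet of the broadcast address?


Given: IP = 108.133.172.96, prefix = /27
Host bits = 32 - 27 = 5
Network last octet = 96 AND mask = 96
Host part size = 2^5 - 1 = 31
Broadcast last octet = 96 OR 31 = 127

127


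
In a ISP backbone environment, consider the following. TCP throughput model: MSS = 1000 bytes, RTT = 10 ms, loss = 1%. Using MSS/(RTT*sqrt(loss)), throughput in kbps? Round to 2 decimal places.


Given: MSS = 1000 bytes, RTT = 10 ms, loss = 1%
RTT in seconds = 10 / 1000 = 0.01
Loss rate = 1% = 0.01
sqrt(loss) = sqrt(0.01) = 0.1
Throughput (bytes/s) = 1000 / (0.01 * 0.1) = 1000000.0000
Throughput (kbps) = 1000000.0000 * 8 / 1000 = 8000.000000 -> 8000.00 kbps (2 dp)

8000.00


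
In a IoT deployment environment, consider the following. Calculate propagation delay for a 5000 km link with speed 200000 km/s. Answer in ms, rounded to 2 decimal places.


Given: distance = 5000 km, speed = 200000 km/s
Delay = distance / speed = 5000 / 200000 seconds
Delay in ms = 5000 * 1000 / 200000
Delay = 25.0000 ms
Rounded to 2 dp = 25.00 ms

25.00


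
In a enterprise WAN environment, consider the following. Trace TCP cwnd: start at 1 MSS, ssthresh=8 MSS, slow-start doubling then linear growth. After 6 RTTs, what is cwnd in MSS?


RTT 0: cwnd = 1 MSS (initial)
RTT 1: cwnd = 2 MSS (slow start, doubled)
RTT 2: cwnd = 4 MSS (slow start, doubled)
RTT 3: cwnd = 8 MSS (slow start, doubled)
RTT 4: cwnd = 9 MSS (congestion avoidance, +1)
RTT 5: cwnd = 10 MSS (congestion avoidance, +1)
RTT 6: cwnd = 11 MSS (congestion avoidance, +1)

11


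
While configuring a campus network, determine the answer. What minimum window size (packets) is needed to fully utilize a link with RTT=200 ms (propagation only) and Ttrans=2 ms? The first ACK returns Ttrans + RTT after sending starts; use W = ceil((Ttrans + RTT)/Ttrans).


Given: Ttrans = 2 ms, RTT = 200 ms (= 2 * Tprop, Tprop = 100 ms)
Time until first ACK returns = Ttrans + RTT = 2 + 200 = 202 ms
Need W * Ttrans >= Ttrans + RTT  ->  W >= (Ttrans + RTT) / Ttrans
(Ttrans + RTT) / Ttrans = 202 / 2 = 101
W_min = ceil(101) = 101

101


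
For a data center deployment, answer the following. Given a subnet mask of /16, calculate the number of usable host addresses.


Given: subnet mask /16
Host bits = 32 - 16 = 16
Total addresses = 2^16 = 65536
Usable hosts = 65536 - 2 (network + broadcast) = 65534

65534


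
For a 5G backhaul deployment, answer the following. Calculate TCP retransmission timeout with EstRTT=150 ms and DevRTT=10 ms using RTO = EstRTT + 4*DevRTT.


Given: EstRTT = 150 ms, DevRTT = 10 ms
Timeout = EstRTT + 4 * DevRTT
4 * DevRTT = 4 * 10 = 40
Timeout = 150 + 40 = 190 ms

190


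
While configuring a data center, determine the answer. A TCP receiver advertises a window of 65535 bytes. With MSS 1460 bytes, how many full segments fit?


Given: RWND = 65535 bytes, MSS = 1460 bytes
Full segments = floor(RWND / MSS)
Full segments = floor(65535 / 1460)
Full segments = floor(44.887) = 44

44


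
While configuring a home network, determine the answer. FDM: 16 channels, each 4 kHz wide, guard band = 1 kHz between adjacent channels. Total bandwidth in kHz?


Given: 16 channels, 4 kHz each, guard = 1 kHz
Channel bandwidth = 16 * 4 = 64 kHz
Guard bands = 15 gaps * 1 kHz = 15 kHz
Total = 64 + 15 = 79 kHz

79


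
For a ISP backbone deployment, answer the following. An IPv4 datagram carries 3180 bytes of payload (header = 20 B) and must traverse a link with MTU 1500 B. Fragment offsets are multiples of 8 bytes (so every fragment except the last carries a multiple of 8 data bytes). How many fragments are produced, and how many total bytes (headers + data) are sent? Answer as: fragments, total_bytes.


Max data per non-final fragment = floor((MTU - header)/8)*8 = floor((1500 - 20)/8)*8 = floor(1480/8)*8 = 1480 B
Final fragment needs no 8-byte alignment: it can carry up to MTU - header = 1480 B
Non-final fragments needed = ceil((payload - 1480) / 1480) = ceil(1700/1480) = ceil(1.1486) = 2
Number of fragments = 2 + 1 = 3
Fragment sizes (data): 2 * 1480 B + 220 B (last, 220 <= 1480 OK)
Total bytes sent = payload + n_frags * header = 3180 + 3*20 = 3180 + 60 = 3240 B

3, 3240


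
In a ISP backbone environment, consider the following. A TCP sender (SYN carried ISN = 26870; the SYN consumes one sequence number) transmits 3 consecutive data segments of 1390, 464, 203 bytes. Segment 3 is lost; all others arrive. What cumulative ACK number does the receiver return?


SYN uses sequence number 26870; first data byte = ISN + 1 = 26871.
Segment 1: SEQ = 26871, len = 1390 B, covers [26871, 28260]
Segment 2: SEQ = 28261, len = 464 B, covers [28261, 28724]
Segment 3: SEQ = 28725, len = 203 B, covers [28725, 28927] [LOST]
In-order data received: bytes [26871, 28724] (segments 1..2).
Segment 3 missing -> gap begins at byte 28725.
Cumulative ACK = next expected in-order byte = 26871 + 1390 + 464 = 28725

28725


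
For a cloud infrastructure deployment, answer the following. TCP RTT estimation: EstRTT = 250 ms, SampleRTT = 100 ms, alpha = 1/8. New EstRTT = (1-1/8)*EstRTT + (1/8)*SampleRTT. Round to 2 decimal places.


Given: EstRTT = 250 ms, SampleRTT = 100 ms, alpha = 1/8
New EstRTT = (1 - alpha) * EstRTT + alpha * SampleRTT
(7/8) * 250 = 218.75
(1/8) * 100 = 12.5
New EstRTT = 218.75 + 12.5 = 231.25 ms -> 231.25 ms (2 dp)

231.25


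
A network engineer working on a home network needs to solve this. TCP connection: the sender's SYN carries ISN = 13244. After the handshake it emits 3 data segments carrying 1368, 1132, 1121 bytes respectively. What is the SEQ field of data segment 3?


The SYN occupies sequence number ISN = 13244, so the first data byte is ISN + 1 = 13245.
SEQ of data segment i = (ISN + 1) + sum of payload sizes of segments 1..i-1.
Segment 1: SEQ = 13245, payload = 1368 bytes
Segment 2: SEQ = 14613, payload = 1132 bytes
Segment 3: SEQ = 15745, payload = 1121 bytes
SEQ of segment 3 = 13245 + 1368 + 1132 = 15745

15745


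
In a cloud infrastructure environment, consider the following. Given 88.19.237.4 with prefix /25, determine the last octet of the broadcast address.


Given: IP = 88.19.237.4, prefix = /25
Host bits = 32 - 25 = 7
Network last octet = 4 AND mask = 0
Host part size = 2^7 - 1 = 127
Broadcast last octet = 0 OR 127 = 127

127


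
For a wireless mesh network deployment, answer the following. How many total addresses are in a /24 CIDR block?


Given: CIDR prefix /24
Host bits = 32 - 24 = 8
Total addresses = 2^8 = 256

256


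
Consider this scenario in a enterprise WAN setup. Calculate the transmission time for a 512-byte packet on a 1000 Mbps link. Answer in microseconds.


Given: packet = 512 bytes, bandwidth = 1000 Mbps
Packet in bits = 512 * 8 = 4096 bits
Bandwidth = 1000 * 10^6 = 1000000000 bps
Time = 4096 / 1000000000 seconds
Time in us = 4096 * 10^6 / 1000000000 = 4.096

4.096


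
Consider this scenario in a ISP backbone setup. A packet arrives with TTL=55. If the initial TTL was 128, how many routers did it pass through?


Given: initial TTL = 128, received TTL = 55
Hops = initial TTL - received TTL
Hops = 128 - 55 = 73

73


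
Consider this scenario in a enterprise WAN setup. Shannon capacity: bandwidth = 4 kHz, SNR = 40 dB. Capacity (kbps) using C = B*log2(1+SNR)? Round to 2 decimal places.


Given: B = 4 kHz, SNR = 40 dB
SNR linear = 10^(40/10) = 10000
1 + SNR = 10001
log2(10001) = 13.2878566418
C = 4 * 1000 * 13.2878566418 = 53151.4266 bps
C = 53.151427 kbps -> 53.15 kbps (2 dp)

53.15


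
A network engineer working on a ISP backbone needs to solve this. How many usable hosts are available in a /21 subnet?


Given: subnet mask /21
Host bits = 32 - 21 = 11
Total addresses = 2^11 = 2048
Usable hosts = 2048 - 2 (network + broadcast) = 2046

2046


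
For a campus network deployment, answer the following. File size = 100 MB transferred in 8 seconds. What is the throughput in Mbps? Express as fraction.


Given: file = 100 MB, time = 8 s
File in Mb = 100 * 8 = 800 Mb
Throughput = 800 / 8 Mbps
Throughput = 100 Mbps

100


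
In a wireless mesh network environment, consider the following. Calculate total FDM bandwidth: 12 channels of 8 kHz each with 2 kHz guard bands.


Given: 12 channels, 8 kHz each, guard = 2 kHz
Channel bandwidth = 12 * 8 = 96 kHz
Guard bands = 11 gaps * 2 kHz = 22 kHz
Total = 96 + 22 = 118 kHz

118


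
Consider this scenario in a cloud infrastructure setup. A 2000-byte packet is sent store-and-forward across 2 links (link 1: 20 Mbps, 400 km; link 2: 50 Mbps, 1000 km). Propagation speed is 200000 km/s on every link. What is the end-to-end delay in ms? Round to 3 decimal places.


Packet = 2000 bytes = 16000 bits. Store-and-forward: sum (t_trans + t_prop) per link.
Link 1: t_trans = 16000/(20*10^6) s = 0.8000 ms; t_prop = 400/200000 s = 2.0000 ms; subtotal = 2.8000 ms
Link 2: t_trans = 16000/(50*10^6) s = 0.3200 ms; t_prop = 1000/200000 s = 5.0000 ms; subtotal = 5.3200 ms
End-to-end = 2.8000 + 5.3200 = 8.1200 ms -> 8.120 ms (3 dp)

8.120


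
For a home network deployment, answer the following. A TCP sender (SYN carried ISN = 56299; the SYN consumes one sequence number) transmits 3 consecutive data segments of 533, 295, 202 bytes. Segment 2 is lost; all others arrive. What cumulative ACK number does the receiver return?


SYN uses sequence number 56299; first data byte = ISN + 1 = 56300.
Segment 1: SEQ = 56300, len = 533 B, covers [56300, 56832]
Segment 2: SEQ = 56833, len = 295 B, covers [56833, 57127] [LOST]
Segment 3: SEQ = 57128, len = 202 B, covers [57128, 57329]
In-order data received: bytes [56300, 56832] (segments 1..1).
Segment 2 missing -> gap begins at byte 56833; later segments buffered out of order.
Cumulative ACK = next expected in-order byte = 56300 + 533 = 56833

56833


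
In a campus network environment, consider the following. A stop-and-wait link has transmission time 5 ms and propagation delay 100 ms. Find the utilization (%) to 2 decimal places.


Given: Ttrans = 5 ms, Tprop = 100 ms
RTT = 2 * Tprop = 2 * 100 = 200 ms
U = Ttrans / (Ttrans + RTT)
U = 5 / (5 + 200)
U = 5 / 205 = 0.02439
U% = 2.44%

2.44


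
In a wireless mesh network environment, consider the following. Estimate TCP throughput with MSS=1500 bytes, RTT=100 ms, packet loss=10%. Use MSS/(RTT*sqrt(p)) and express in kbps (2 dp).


Given: MSS = 1500 bytes, RTT = 100 ms, loss = 10%
RTT in seconds = 100 / 1000 = 0.1
Loss rate = 10% = 0.1
sqrt(loss) = sqrt(0.1) = 0.316227766017
Throughput (bytes/s) = 1500 / (0.1 * 0.316227766017) = 47434.1649
Throughput (kbps) = 47434.1649 * 8 / 1000 = 379.473319 -> 379.47 kbps (2 dp)

379.47


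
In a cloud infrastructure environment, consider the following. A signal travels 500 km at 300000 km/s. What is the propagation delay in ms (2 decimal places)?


Given: distance = 500 km, speed = 300000 km/s
Delay = distance / speed = 500 / 300000 seconds
Delay in ms = 500 * 1000 / 300000
Delay = 1.6667 ms
Rounded to 2 dp = 1.67 ms

1.67


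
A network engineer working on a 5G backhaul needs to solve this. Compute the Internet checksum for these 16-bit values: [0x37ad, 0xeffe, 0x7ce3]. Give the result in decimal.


Given words: [0x37ad, 0xeffe, 0x7ce3]
Step 1: Sum all words
Raw sum = 14253 + 61438 + 31971 = 107662
Step 2: Fold carry: (42126 + 1) = 42127
One's complement = ~42127 & 0xFFFF = 23408

23408


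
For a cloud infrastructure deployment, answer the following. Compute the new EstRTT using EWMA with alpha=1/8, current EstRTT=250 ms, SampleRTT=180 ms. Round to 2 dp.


Given: EstRTT = 250 ms, SampleRTT = 180 ms, alpha = 1/8
New EstRTT = (1 - alpha) * EstRTT + alpha * SampleRTT
(7/8) * 250 = 218.75
(1/8) * 180 = 22.5
New EstRTT = 218.75 + 22.5 = 241.25 ms -> 241.25 ms (2 dp)

241.25


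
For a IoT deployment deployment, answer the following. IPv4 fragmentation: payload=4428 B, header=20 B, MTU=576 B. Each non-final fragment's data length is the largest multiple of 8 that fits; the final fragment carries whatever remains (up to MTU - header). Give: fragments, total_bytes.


Max data per non-final fragment = floor((MTU - header)/8)*8 = floor((576 - 20)/8)*8 = floor(556/8)*8 = 552 B
Final fragment needs no 8-byte alignment: it can carry up to MTU - header = 556 B
Non-final fragments needed = ceil((payload - 556) / 552) = ceil(3872/552) = ceil(7.0145) = 8
Number of fragments = 8 + 1 = 9
Fragment sizes (data): 8 * 552 B + 12 B (last, 12 <= 556 OK)
Total bytes sent = payload + n_frags * header = 4428 + 9*20 = 4428 + 180 = 4608 B

9, 4608


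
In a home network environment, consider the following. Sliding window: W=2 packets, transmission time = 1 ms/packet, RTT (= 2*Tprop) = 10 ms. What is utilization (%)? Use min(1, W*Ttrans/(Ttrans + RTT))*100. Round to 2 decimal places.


Given: W = 2, Ttrans = 1 ms, RTT = 10 ms (= 2 * Tprop, Tprop = 5 ms)
Cycle time = Ttrans + RTT = 1 + 10 = 11 ms (first packet sent until its ACK returns)
W * Ttrans = 2 * 1 = 2 ms of sending per cycle
W * Ttrans / (Ttrans + RTT) = 2 / 11 = 0.181818
U = min(1, 0.181818) = 0.181818
U% = 18.18%

18.18


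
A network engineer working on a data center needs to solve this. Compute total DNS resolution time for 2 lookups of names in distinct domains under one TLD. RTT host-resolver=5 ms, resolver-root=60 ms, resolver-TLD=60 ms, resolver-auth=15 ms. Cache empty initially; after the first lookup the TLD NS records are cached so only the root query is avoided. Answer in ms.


Lookup 1 (cold cache): local + root + TLD + auth = 5 + 60 + 60 + 15 = 140 ms
Lookups 2..2 (TLD NS cached -> skip root; new domain -> still ask TLD and auth): local + TLD + auth = 5 + 60 + 15 = 80 ms each
Remaining 1 lookups: 1 * 80 = 80 ms
Total = 140 + 80 = 220 ms

220


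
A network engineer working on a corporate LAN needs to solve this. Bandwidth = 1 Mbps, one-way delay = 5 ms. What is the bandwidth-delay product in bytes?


Given: bandwidth = 1 Mbps, delay = 5 ms
BDP in bits = 1 * 10^6 * 5 / 1000
BDP in bits = 5000
BDP in bytes = 5000 / 8 = 625

625


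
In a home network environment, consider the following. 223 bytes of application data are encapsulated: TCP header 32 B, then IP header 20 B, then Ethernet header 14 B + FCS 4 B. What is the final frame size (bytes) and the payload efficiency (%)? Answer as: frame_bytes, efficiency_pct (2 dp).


TCP segment = 223 + 32 = 255 B
IP packet = 255 + 20 = 275 B
Ethernet frame = 275 + 14 + 4 = 293 B
Efficiency = app / frame = 223 / 293 = 0.761092 = 76.1092% -> 76.11% (2 dp)

293, 76.11


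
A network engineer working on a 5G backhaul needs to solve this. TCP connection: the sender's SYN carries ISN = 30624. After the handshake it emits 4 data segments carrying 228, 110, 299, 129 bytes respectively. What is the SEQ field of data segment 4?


The SYN occupies sequence number ISN = 30624, so the first data byte is ISN + 1 = 30625.
SEQ of data segment i = (ISN + 1) + sum of payload sizes of segments 1..i-1.
Segment 1: SEQ = 30625, payload = 228 bytes
Segment 2: SEQ = 30853, payload = 110 bytes
Segment 3: SEQ = 30963, payload = 299 bytes
Segment 4: SEQ = 31262, payload = 129 bytes
SEQ of segment 4 = 30625 + 228 + 110 + 299 = 31262

31262


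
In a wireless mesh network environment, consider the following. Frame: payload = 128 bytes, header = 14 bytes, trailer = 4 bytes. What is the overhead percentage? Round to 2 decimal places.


Given: payload = 128 B, header = 14 B, trailer = 4 B
Overhead bytes = header + trailer = 14 + 4 = 18
Total frame = payload + overhead = 128 + 18 = 146
Overhead % = 18 / 146 * 100 = 12.3288% -> 12.33% (2 dp)

12.33


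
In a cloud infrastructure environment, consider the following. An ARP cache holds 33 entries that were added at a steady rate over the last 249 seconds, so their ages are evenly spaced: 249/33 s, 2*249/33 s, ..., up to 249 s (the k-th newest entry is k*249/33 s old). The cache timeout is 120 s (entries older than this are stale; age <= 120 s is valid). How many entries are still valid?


Ages are k * 249/33 s for k = 1..33 (spacing = 7.5455 s).
Entry k is valid iff k * 249/33 <= 120 iff k <= 33 * 120 / 249 = 15.9036
n_valid = floor(15.9036) = 15
(n_stale = 33 - 15 = 18)

15


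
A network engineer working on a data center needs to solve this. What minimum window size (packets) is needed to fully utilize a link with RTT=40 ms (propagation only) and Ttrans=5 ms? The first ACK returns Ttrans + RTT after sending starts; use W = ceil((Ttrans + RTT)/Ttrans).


Given: Ttrans = 5 ms, RTT = 40 ms (= 2 * Tprop, Tprop = 20 ms)
Time until first ACK returns = Ttrans + RTT = 5 + 40 = 45 ms
Need W * Ttrans >= Ttrans + RTT  ->  W >= (Ttrans + RTT) / Ttrans
(Ttrans + RTT) / Ttrans = 45 / 5 = 9
W_min = ceil(9) = 9

9


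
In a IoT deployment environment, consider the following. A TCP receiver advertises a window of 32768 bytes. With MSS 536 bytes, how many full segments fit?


Given: RWND = 32768 bytes, MSS = 536 bytes
Full segments = floor(RWND / MSS)
Full segments = floor(32768 / 536)
Full segments = floor(61.1343) = 61

61


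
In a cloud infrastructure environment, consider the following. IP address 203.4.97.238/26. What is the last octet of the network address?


Given: IP = 203.4.97.238, prefix = /26
Subnet mask = 255.255.255.192
Last octet of IP: 238
Last octet of mask: 192
Network last octet = 238 AND 192 = 192

192


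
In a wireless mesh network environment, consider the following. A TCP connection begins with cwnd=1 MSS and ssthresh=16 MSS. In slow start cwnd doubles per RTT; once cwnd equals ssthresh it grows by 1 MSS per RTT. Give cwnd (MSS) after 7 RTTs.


RTT 0: cwnd = 1 MSS (initial)
RTT 1: cwnd = 2 MSS (slow start, doubled)
RTT 2: cwnd = 4 MSS (slow start, doubled)
RTT 3: cwnd = 8 MSS (slow start, doubled)
RTT 4: cwnd = 16 MSS (slow start, doubled)
RTT 5: cwnd = 17 MSS (congestion avoidance, +1)
RTT 6: cwnd = 18 MSS (congestion avoidance, +1)
RTT 7: cwnd = 19 MSS (congestion avoidance, +1)

19


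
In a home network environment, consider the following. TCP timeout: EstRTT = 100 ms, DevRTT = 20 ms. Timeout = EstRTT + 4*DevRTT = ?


Given: EstRTT = 100 ms, DevRTT = 20 ms
Timeout = EstRTT + 4 * DevRTT
4 * DevRTT = 4 * 20 = 80
Timeout = 100 + 80 = 180 ms

180


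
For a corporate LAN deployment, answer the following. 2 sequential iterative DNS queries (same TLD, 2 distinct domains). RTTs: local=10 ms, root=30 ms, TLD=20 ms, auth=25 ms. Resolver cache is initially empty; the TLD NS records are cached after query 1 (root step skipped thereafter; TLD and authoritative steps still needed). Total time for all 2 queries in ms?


Lookup 1 (cold cache): local + root + TLD + auth = 10 + 30 + 20 + 25 = 85 ms
Lookups 2..2 (TLD NS cached -> skip root; new domain -> still ask TLD and auth): local + TLD + auth = 10 + 20 + 25 = 55 ms each
Remaining 1 lookups: 1 * 55 = 55 ms
Total = 85 + 55 = 140 ms

140


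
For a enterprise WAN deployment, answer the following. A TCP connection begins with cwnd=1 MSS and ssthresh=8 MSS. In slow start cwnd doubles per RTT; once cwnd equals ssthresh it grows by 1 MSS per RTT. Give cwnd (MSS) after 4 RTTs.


RTT 0: cwnd = 1 MSS (initial)
RTT 1: cwnd = 2 MSS (slow start, doubled)
RTT 2: cwnd = 4 MSS (slow start, doubled)
RTT 3: cwnd = 8 MSS (slow start, doubled)
RTT 4: cwnd = 9 MSS (congestion avoidance, +1)

9


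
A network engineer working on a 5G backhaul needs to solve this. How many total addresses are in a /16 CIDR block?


Given: CIDR prefix /16
Host bits = 32 - 16 = 16
Total addresses = 2^16 = 65536

65536


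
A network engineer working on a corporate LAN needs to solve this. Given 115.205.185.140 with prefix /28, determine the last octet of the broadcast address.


Given: IP = 115.205.185.140, prefix = /28
Host bits = 32 - 28 = 4
Network last octet = 140 AND mask = 128
Host part size = 2^4 - 1 = 15
Broadcast last octet = 128 OR 15 = 143

143


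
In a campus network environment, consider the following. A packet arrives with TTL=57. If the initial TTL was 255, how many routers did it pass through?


Given: initial TTL = 255, received TTL = 57
Hops = initial TTL - received TTL
Hops = 255 - 57 = 198

198


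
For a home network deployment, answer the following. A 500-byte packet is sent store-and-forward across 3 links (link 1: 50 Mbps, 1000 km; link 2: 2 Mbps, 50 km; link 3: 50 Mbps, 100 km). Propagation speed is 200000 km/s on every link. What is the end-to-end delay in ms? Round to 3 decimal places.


Packet = 500 bytes = 4000 bits. Store-and-forward: sum (t_trans + t_prop) per link.
Link 1: t_trans = 4000/(50*10^6) s = 0.0800 ms; t_prop = 1000/200000 s = 5.0000 ms; subtotal = 5.0800 ms
Link 2: t_trans = 4000/(2*10^6) s = 2.0000 ms; t_prop = 50/200000 s = 0.2500 ms; subtotal = 2.2500 ms
Link 3: t_trans = 4000/(50*10^6) s = 0.0800 ms; t_prop = 100/200000 s = 0.5000 ms; subtotal = 0.5800 ms
End-to-end = 5.0800 + 2.2500 + 0.5800 = 7.9100 ms -> 7.910 ms (3 dp)

7.910


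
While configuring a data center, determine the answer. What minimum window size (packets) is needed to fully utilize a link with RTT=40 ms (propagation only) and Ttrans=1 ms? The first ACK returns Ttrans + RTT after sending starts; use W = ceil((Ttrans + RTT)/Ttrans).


Given: Ttrans = 1 ms, RTT = 40 ms (= 2 * Tprop, Tprop = 20 ms)
Time until first ACK returns = Ttrans + RTT = 1 + 40 = 41 ms
Need W * Ttrans >= Ttrans + RTT  ->  W >= (Ttrans + RTT) / Ttrans
(Ttrans + RTT) / Ttrans = 41 / 1 = 41
W_min = ceil(41) = 41

41


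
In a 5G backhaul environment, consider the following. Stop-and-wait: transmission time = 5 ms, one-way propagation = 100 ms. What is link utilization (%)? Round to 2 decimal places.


Given: Ttrans = 5 ms, Tprop = 100 ms
RTT = 2 * Tprop = 2 * 100 = 200 ms
U = Ttrans / (Ttrans + RTT)
U = 5 / (5 + 200)
U = 5 / 205 = 0.02439
U% = 2.44%

2.44
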